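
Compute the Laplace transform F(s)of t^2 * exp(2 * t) 2/(s - 2)^3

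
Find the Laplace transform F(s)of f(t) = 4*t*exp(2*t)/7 4/(7*(s - 2)^2)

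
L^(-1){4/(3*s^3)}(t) 2*t^2/3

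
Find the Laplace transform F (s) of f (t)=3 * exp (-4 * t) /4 3/ (4 * (s + 4) ) 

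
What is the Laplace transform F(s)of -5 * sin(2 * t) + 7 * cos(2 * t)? 7 * s/(s^2 + 4)-10/(s^2 + 4)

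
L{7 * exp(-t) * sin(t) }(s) 7/((s + 1) ^2 + 1) 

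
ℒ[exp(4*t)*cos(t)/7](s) (s - 4)/(7*((s - 4)^2 + 1))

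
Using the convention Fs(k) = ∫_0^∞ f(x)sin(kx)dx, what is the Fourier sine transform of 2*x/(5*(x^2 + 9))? pi*exp(-3*k)/5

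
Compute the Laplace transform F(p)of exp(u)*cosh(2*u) (p - 1)/((p - 1)^2-4)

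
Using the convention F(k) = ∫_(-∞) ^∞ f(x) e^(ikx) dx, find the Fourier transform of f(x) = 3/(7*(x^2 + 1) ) 3*pi*exp(-Abs(k) ) /7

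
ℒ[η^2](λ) 2/λ^3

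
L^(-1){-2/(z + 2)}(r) -2*exp(-2*r)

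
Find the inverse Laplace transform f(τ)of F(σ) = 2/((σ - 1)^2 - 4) exp(τ) * sinh(2 * τ)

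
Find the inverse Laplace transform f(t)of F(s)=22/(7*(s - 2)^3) 11*t^2*exp(2*t)/7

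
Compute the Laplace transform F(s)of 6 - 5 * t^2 6/s - 10/s^3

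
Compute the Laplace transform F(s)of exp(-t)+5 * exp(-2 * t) 1/(s+1)+5/(s+2)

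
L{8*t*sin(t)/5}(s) 16*s/(5*(s^2+1)^2)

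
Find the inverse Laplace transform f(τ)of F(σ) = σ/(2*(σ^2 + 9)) cos(3*τ)/2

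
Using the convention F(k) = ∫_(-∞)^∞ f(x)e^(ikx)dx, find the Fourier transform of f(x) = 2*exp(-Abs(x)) 4/(k^2+1)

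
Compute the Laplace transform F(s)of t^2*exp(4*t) 2/(s - 4)^3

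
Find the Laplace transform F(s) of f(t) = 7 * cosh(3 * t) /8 7 * s/(8 * (s^2 - 9) ) 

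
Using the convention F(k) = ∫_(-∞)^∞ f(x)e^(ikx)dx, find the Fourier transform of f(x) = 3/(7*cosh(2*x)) 3*pi/(14*cosh(pi*k/4))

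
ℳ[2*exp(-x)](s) 2*gamma(s) 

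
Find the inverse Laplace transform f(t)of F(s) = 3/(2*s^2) 3*t/2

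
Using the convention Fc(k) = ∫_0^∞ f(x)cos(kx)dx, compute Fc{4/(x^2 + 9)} 2 * pi * exp(-3 * k)/3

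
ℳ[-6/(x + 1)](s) -6*pi*csc(pi*s)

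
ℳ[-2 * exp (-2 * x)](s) -2^ (1 - s) * gamma (s)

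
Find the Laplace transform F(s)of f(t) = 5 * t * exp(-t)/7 5/(7 * (s + 1)^2)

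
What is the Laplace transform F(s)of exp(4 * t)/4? 1/(4 * (s - 4))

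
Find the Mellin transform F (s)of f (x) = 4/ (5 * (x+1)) 4 * pi * csc (pi * s)/5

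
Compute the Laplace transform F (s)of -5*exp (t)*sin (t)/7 -5/ (7*(s - 1)^2 + 7)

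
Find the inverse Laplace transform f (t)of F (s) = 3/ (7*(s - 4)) 3*exp (4*t)/7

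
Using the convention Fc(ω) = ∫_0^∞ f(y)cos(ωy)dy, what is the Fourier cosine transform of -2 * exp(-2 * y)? -4/(ω^2 + 4)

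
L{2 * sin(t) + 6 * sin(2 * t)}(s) 12/(s^2 + 4) + 2/(s^2 + 1)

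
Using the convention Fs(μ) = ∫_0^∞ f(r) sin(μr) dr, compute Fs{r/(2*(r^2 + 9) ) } pi*exp(-3*μ) /4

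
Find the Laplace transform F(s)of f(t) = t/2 1/(2*s^2)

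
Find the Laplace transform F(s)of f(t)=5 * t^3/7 30/(7 * s^4)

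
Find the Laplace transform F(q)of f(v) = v q^(-2)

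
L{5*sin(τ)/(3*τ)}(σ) 5*atan(1/σ)/3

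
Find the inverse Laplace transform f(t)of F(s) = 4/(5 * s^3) 2 * t^2/5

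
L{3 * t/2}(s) 3/(2 * s^2)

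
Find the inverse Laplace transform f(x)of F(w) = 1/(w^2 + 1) sin(x)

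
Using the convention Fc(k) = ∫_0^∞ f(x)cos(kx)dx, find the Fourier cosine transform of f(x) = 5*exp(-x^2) 5*sqrt(pi)*exp(-k^2/4)/2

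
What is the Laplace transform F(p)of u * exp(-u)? (p + 1)^(-2)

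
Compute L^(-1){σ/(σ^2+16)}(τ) cos(4*τ)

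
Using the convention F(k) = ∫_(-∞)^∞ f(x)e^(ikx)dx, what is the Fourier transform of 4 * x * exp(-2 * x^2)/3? sqrt(2) * I * sqrt(pi) * k * exp(-k^2/8)/6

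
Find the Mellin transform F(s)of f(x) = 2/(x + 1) 2*pi*csc(pi*s)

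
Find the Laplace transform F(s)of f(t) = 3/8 3/(8*s)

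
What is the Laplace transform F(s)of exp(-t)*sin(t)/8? 1/(8*((s + 1)^2 + 1))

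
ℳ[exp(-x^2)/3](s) gamma(s/2)/6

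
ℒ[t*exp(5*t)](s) (s - 5)^(-2)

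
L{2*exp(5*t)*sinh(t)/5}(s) 2/(5*((s - 5)^2 - 1))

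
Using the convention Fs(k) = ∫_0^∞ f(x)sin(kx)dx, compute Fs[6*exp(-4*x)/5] 6*k/(5*(k^2 + 16))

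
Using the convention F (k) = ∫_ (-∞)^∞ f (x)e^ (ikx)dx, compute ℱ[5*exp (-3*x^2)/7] 5*sqrt (3)*sqrt (pi)*exp (-k^2/12)/21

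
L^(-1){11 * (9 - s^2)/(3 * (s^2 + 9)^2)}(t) -11 * t * cos(3 * t)/3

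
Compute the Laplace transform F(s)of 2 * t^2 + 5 4/s^3 + 5/s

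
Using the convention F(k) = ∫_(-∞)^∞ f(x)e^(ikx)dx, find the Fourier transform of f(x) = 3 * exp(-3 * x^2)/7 sqrt(3) * sqrt(pi) * exp(-k^2/12)/7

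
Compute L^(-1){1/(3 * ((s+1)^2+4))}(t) exp(-t) * sin(2 * t)/6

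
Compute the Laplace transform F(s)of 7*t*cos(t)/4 7*(s^2 - 1)/(4*(s^2+1)^2)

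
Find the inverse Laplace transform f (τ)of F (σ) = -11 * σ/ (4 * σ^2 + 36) -11 * cos (3 * τ)/4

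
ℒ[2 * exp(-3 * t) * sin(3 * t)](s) 6/((s + 3)^2 + 9)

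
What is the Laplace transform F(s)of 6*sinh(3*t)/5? 18/(5*(s^2 - 9))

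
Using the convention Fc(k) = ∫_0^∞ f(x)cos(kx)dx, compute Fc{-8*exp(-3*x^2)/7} -4*sqrt(3)*sqrt(pi)*exp(-k^2/12)/21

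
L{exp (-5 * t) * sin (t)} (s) 1/ ( (s+5)^2+1)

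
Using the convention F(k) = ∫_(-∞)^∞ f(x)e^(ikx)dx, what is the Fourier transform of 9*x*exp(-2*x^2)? 9*sqrt(2)*I*sqrt(pi)*k*exp(-k^2/8)/8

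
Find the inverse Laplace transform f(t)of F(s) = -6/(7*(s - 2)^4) -t^3*exp(2*t)/7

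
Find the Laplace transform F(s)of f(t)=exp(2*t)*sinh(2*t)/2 1/(s*(s - 4))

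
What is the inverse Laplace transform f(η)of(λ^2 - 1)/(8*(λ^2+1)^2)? η*cos(η)/8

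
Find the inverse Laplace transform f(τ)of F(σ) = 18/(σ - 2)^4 3*τ^3*exp(2*τ)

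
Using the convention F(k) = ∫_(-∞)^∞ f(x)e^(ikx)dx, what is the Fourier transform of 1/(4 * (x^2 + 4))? pi * exp(-2 * Abs(k))/8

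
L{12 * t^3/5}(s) 72/(5 * s^4)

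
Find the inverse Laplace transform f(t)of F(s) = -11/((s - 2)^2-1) -11*exp(2*t)*sinh(t)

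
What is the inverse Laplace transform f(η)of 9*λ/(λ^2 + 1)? 9*cos(η)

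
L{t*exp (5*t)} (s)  (s - 5)^ (-2)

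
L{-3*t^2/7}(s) -6/(7*s^3)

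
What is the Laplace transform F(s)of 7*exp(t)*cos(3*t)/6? 7*(s - 1)/(6*((s - 1)^2 + 9))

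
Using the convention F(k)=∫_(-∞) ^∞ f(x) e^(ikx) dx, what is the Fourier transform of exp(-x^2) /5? sqrt(pi) * exp(-k^2/4) /5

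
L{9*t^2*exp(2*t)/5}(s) 18/(5*(s - 2)^3)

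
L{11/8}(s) 11/(8*s)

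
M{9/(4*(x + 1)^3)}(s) 9*pi*(s - 2)*(s - 1)/(8*sin(pi*s))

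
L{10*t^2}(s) 20/s^3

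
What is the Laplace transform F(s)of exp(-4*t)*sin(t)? 1/((s + 4)^2 + 1)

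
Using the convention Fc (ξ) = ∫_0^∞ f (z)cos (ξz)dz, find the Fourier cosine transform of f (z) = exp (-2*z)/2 1/ (ξ^2 + 4)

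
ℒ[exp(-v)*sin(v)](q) 1/((q+1)^2+1)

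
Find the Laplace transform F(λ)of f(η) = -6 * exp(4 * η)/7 -6/(7 * λ - 28)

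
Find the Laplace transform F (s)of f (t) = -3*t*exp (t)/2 -3/ (2*(s - 1)^2)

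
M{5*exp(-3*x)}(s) 5*gamma(s)/3^s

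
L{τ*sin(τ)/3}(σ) 2*σ/(3*(σ^2 + 1)^2)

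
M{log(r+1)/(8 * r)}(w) -pi * csc(pi * w)/(8 * w - 8)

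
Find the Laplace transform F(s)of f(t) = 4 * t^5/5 96/s^6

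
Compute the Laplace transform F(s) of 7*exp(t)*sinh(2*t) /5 14/(5*((s - 1) ^2-4) ) 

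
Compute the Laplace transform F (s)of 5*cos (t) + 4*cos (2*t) 5*s/ (s^2 + 1) + 4*s/ (s^2 + 4)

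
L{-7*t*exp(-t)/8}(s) -7/(8*(s + 1)^2)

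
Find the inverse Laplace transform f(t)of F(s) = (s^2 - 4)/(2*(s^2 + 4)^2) t*cos(2*t)/2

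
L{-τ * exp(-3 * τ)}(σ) -1/(σ + 3)^2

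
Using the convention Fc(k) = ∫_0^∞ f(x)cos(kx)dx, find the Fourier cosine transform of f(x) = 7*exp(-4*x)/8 7/(2*(k^2 + 16))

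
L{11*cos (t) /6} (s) 11*s/ (6*(s^2 + 1) ) 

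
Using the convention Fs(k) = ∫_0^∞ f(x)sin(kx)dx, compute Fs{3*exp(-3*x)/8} 3*k/(8*(k^2 + 9))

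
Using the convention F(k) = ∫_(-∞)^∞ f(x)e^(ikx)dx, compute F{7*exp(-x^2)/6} 7*sqrt(pi)*exp(-k^2/4)/6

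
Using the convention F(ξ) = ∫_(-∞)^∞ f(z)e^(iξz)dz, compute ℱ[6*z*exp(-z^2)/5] 3*I*sqrt(pi)*ξ*exp(-ξ^2/4)/5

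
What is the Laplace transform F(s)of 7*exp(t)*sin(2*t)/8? 7/(4*((s - 1)^2 + 4))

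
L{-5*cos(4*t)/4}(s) -5*s/(4*s^2 + 64)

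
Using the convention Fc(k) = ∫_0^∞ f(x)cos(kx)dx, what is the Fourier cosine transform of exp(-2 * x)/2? 1/(k^2+4)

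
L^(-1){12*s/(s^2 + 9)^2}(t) 2*t*sin(3*t)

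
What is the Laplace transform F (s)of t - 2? s^ (-2) - 2/s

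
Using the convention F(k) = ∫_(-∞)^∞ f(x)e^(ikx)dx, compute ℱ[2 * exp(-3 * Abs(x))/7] 12/(7 * (k^2 + 9))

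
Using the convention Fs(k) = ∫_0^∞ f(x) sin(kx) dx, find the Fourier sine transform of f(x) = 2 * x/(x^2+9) pi * exp(-3 * k) 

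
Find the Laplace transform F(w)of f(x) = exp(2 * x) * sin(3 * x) 3/((w - 2)^2 + 9)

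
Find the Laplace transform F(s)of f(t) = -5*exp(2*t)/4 -5/(4*s - 8)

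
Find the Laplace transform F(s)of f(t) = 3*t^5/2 180/s^6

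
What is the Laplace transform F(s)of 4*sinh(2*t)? 8/(s^2 - 4)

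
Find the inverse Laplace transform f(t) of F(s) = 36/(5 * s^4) 6 * t^3/5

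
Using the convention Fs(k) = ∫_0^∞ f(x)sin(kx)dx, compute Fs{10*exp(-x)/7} 10*k/(7*(k^2+1))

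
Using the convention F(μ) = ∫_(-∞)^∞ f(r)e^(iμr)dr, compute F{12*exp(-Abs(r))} 24/(μ^2 + 1)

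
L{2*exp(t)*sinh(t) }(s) 2/(s*(s - 2) ) 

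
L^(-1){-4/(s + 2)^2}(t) -4*t*exp(-2*t)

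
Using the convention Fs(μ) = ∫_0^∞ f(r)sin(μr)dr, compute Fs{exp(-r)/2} μ/(2*(μ^2 + 1))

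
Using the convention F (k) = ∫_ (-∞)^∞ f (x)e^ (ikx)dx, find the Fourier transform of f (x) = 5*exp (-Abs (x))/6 5/ (3*(k^2 + 1))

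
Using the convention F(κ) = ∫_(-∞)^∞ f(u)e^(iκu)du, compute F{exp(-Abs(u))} 2/(κ^2 + 1)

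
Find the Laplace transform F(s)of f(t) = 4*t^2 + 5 5/s + 8/s^3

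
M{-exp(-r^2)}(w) -gamma(w/2)/2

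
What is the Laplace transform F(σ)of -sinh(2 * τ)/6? -1/(3 * σ^2 - 12)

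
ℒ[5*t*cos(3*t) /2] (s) 5*(s^2-9) /(2*(s^2+9) ^2) 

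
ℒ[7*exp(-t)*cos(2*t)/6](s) 7*(s + 1)/(6*((s + 1)^2 + 4))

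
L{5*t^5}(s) 600/s^6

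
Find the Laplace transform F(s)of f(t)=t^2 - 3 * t 2/s^3 - 3/s^2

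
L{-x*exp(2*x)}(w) -1/(w - 2)^2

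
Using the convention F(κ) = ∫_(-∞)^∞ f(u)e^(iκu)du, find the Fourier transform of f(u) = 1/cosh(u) pi/cosh(pi*κ/2)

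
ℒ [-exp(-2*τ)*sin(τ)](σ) -1/((σ + 2)^2 + 1)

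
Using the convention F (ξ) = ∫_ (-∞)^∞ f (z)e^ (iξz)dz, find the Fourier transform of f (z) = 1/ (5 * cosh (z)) pi/ (5 * cosh (pi * ξ/2))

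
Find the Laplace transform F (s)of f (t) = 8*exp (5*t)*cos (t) 8*(s - 5)/ ( (s - 5)^2 + 1)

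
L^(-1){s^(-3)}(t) t^2/2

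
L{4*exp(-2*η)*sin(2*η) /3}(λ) 8/(3*((λ + 2) ^2 + 4) ) 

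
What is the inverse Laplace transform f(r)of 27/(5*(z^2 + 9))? 9*sin(3*r)/5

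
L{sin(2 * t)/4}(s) 1/(2 * (s^2 + 4))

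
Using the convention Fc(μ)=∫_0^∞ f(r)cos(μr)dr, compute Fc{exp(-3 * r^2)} sqrt(3) * sqrt(pi) * exp(-μ^2/12)/6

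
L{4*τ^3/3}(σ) 8/σ^4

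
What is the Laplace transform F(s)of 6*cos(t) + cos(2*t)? 6*s/(s^2 + 1) + s/(s^2 + 4)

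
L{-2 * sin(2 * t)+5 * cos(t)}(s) 5 * s/(s^2+1) - 4/(s^2+4)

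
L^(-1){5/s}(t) 5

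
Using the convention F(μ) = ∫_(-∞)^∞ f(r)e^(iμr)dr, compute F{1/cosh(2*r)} pi/(2*cosh(pi*μ/4))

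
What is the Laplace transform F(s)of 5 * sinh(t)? 5/(s^2 - 1)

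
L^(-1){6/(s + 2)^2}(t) 6*t*exp(-2*t)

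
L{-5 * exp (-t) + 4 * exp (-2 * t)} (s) 4/ (s + 2) - 5/ (s + 1)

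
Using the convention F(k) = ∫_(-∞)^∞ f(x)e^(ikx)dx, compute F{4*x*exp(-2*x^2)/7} sqrt(2)*I*sqrt(pi)*k*exp(-k^2/8)/14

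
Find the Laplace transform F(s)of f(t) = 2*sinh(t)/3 2/(3*(s^2 - 1))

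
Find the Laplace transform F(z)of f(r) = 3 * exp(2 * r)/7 3/(7 * (z - 2))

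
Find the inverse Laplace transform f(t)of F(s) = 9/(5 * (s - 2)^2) 9 * t * exp(2 * t)/5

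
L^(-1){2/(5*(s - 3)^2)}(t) 2*t*exp(3*t)/5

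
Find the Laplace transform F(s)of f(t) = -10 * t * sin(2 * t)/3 -40 * s/(3 * (s^2 + 4)^2)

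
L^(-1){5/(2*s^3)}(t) 5*t^2/4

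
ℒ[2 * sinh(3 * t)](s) 6/(s^2 - 9)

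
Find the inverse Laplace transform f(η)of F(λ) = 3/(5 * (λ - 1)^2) 3 * η * exp(η)/5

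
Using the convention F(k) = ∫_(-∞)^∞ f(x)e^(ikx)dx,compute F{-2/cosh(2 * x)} -pi/cosh(pi * k/4)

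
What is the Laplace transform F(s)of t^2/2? s^(-3)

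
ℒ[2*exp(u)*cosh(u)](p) 2*(p - 1)/(p*(p - 2))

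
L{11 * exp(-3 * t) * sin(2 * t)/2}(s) 11/((s + 3)^2 + 4)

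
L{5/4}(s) 5/(4 * s)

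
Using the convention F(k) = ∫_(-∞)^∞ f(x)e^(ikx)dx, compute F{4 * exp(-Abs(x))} 8/(k^2 + 1)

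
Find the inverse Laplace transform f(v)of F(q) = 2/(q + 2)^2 2*v*exp(-2*v)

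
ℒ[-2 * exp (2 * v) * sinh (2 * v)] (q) -4/ (q * (q - 4))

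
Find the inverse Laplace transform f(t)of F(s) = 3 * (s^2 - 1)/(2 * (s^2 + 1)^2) 3 * t * cos(t)/2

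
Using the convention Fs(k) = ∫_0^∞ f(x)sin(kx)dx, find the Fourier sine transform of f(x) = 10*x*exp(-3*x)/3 20*k/(k^2+9)^2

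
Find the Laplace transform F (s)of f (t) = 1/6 1/ (6 * s)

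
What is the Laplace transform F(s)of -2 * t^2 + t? s^(-2) - 4/s^3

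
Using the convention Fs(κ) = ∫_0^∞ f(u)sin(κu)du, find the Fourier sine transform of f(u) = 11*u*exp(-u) 22*κ/(κ^2 + 1)^2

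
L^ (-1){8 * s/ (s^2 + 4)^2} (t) 2 * t * sin (2 * t)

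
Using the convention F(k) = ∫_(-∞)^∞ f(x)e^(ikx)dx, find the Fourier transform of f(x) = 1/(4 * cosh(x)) pi/(4 * cosh(pi * k/2))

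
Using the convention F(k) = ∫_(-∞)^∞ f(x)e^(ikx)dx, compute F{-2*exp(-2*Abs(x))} -8/(k^2 + 4)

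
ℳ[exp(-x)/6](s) gamma(s)/6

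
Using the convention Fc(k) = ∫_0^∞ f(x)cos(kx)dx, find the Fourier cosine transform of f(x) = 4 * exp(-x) 4/(k^2 + 1)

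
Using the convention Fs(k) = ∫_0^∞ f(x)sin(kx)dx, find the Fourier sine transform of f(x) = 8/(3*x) 4*pi/3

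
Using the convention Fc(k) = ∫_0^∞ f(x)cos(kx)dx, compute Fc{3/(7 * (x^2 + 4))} 3 * pi * exp(-2 * k)/28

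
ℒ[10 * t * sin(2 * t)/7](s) 40 * s/(7 * (s^2+4)^2)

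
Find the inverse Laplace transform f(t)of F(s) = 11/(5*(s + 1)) 11*exp(-t)/5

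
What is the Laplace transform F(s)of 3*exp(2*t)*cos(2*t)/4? 3*(s - 2)/(4*((s - 2)^2+4))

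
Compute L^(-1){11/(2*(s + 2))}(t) 11*exp(-2*t)/2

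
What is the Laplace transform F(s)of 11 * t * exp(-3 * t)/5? 11/(5 * (s + 3)^2)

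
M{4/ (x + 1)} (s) 4 * pi * csc (pi * s)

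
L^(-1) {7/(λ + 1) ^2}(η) 7*η*exp(-η) 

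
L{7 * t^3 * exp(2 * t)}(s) 42/(s - 2)^4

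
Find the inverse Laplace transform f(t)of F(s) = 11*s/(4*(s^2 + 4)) 11*cos(2*t)/4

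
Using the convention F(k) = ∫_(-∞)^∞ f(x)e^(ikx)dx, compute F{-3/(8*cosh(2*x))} -3*pi/(16*cosh(pi*k/4))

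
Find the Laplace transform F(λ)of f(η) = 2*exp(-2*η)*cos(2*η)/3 2*(λ + 2)/(3*((λ + 2)^2 + 4))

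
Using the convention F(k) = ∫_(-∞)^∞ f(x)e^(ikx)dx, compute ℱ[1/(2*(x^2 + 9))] pi*exp(-3*Abs(k))/6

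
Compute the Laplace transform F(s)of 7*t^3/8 21/(4*s^4)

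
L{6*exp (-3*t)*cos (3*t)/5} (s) 6*(s + 3)/ (5*( (s + 3)^2 + 9))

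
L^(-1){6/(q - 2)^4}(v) v^3*exp(2*v)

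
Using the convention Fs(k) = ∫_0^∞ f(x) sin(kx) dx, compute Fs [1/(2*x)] pi/4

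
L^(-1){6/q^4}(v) v^3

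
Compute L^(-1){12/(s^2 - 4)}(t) 6*sinh(2*t)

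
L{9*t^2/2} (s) 9/s^3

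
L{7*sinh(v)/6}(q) 7/(6*(q^2 - 1))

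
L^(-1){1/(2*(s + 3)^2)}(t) t*exp(-3*t)/2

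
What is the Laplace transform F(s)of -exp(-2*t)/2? -1/(2*s + 4)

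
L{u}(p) p^(-2)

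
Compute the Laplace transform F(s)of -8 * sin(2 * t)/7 -16/(7 * s^2+28)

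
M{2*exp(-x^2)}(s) gamma(s/2)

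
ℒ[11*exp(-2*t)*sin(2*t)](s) 22/((s + 2)^2 + 4)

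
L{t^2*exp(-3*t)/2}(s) (s + 3)^(-3)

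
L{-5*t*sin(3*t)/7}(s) -30*s/(7*(s^2+9)^2)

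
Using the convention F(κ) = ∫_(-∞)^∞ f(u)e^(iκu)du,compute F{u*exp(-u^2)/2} I*sqrt(pi)*κ*exp(-κ^2/4)/4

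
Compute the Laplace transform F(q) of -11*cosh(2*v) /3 -11*q/(3*q^2 - 12) 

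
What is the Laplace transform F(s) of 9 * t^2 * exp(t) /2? 9/(s - 1) ^3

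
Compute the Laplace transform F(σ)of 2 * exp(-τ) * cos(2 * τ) 2 * (σ+1)/((σ+1)^2+4)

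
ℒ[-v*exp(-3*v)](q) -1/(q+3)^2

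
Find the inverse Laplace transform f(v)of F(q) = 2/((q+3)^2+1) 2 * exp(-3 * v) * sin(v)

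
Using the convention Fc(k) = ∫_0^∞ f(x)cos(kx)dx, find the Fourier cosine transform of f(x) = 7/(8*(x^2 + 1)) 7*pi*exp(-k)/16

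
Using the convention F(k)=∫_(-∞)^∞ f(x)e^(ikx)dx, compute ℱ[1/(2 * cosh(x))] pi/(2 * cosh(pi * k/2))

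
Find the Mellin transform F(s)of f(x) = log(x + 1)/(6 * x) -pi * csc(pi * s)/(6 * s - 6)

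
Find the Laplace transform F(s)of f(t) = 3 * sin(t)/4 3/(4 * (s^2 + 1))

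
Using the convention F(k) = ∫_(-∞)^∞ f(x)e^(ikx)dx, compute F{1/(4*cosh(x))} pi/(4*cosh(pi*k/2))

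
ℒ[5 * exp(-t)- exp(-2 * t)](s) 5/(s + 1)-1/(s + 2)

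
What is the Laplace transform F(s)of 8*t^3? 48/s^4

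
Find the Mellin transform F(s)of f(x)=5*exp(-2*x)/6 5*gamma(s)/(6*2^s)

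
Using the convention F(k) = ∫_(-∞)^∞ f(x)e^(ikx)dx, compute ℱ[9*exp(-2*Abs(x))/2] 18/(k^2 + 4)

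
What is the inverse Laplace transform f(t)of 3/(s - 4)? 3*exp(4*t)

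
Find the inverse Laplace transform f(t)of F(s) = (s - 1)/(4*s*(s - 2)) exp(t)*cosh(t)/4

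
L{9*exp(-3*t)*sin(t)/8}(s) 9/(8*((s + 3)^2 + 1))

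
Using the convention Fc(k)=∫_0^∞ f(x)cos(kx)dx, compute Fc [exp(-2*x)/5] 2/(5*(k^2+4))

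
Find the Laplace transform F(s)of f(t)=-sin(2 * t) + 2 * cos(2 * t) 2 * s/(s^2 + 4)-2/(s^2 + 4)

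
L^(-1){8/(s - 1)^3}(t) 4 * t^2 * exp(t)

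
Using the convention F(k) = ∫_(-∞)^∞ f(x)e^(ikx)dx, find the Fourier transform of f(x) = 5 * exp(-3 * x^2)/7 5 * sqrt(3) * sqrt(pi) * exp(-k^2/12)/21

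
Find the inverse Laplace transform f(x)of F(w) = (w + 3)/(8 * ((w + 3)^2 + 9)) exp(-3 * x) * cos(3 * x)/8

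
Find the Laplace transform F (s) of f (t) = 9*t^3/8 27/ (4*s^4) 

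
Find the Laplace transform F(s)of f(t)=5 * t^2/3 10/(3 * s^3)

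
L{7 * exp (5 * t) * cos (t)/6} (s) 7 * (s - 5)/ (6 * ( (s - 5)^2 + 1))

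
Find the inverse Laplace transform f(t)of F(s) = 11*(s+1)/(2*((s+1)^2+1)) 11*exp(-t)*cos(t)/2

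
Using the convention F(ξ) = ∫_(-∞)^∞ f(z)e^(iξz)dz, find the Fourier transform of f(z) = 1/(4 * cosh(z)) pi/(4 * cosh(pi * ξ/2))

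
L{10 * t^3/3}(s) 20/s^4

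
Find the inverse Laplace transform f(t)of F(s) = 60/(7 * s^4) 10 * t^3/7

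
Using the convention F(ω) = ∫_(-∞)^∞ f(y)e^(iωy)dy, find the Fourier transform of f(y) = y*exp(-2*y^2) sqrt(2)*I*sqrt(pi)*ω*exp(-ω^2/8)/8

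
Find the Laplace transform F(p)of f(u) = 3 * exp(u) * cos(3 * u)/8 3 * (p - 1)/(8 * ((p - 1)^2 + 9))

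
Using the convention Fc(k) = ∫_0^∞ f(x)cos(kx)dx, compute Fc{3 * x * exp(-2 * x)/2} 3 * (4 - k^2)/(2 * (k^2 + 4)^2)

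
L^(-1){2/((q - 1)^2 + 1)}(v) 2*exp(v)*sin(v)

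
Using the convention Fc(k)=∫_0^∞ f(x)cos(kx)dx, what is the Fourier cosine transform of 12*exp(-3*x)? 36/(k^2 + 9)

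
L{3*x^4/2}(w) 36/w^5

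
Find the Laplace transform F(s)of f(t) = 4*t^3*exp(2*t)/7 24/(7*(s - 2)^4)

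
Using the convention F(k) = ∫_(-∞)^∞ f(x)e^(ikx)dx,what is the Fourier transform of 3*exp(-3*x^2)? sqrt(3)*sqrt(pi)*exp(-k^2/12)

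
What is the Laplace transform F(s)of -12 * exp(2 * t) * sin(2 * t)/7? -24/(7 * (s - 2)^2 + 28)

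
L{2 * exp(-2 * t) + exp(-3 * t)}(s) 1/(s + 3) + 2/(s + 2)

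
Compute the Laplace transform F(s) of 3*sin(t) 3/(s^2 + 1) 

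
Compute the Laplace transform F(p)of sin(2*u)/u atan(2/p)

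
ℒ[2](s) 2/s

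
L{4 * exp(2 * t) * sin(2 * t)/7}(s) 8/(7 * ((s - 2)^2 + 4))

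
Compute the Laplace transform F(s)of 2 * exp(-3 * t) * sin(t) 2/((s + 3)^2 + 1)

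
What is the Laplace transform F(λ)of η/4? 1/(4 * λ^2)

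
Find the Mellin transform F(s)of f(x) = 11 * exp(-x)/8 11 * gamma(s)/8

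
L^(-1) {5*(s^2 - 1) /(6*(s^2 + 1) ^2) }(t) 5*t*cos(t) /6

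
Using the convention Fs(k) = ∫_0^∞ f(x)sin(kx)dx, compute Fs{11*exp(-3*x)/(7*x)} 11*atan(k/3)/7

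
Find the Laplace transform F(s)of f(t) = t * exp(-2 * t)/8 1/(8 * (s + 2)^2)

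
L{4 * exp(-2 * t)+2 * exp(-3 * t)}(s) 2/(s+3)+4/(s+2)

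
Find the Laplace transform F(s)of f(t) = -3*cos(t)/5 -3*s/(5*s^2 + 5)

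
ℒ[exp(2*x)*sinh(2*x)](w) 2/(w*(w - 4))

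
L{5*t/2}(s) 5/(2*s^2)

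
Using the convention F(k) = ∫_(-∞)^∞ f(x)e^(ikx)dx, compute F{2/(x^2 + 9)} 2*pi*exp(-3*Abs(k))/3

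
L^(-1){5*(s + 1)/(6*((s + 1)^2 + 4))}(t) 5*exp(-t)*cos(2*t)/6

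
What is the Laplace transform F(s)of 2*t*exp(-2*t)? 2/(s + 2)^2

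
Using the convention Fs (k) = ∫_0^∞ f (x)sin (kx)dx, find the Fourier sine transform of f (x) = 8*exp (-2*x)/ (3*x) 8*atan (k/2)/3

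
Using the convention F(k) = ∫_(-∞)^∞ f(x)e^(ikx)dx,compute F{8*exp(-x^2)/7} 8*sqrt(pi)*exp(-k^2/4)/7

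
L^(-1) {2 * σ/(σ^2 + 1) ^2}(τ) τ * sin(τ) 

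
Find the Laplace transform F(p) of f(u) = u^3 6/p^4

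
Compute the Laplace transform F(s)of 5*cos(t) 5*s/(s^2 + 1)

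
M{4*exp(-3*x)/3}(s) 4*gamma(s)/(3*3^s)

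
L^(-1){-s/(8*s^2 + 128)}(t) -cos(4*t)/8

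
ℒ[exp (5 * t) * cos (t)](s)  (s - 5)/ ( (s - 5)^2 + 1)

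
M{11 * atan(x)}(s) -11 * pi * sec(pi * s/2)/(2 * s)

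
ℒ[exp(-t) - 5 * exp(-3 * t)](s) 1/(s + 1) - 5/(s + 3)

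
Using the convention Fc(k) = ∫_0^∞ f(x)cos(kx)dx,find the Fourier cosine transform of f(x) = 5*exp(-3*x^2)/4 5*sqrt(3)*sqrt(pi)*exp(-k^2/12)/24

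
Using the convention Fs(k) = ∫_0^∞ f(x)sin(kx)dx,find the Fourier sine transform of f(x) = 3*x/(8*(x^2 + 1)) 3*pi*exp(-k)/16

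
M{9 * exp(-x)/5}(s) 9 * gamma(s)/5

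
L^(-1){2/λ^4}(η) η^3/3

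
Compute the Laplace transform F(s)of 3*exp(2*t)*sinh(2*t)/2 3/(s*(s - 4))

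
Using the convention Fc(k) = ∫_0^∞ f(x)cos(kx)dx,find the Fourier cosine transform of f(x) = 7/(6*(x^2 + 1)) 7*pi*exp(-k)/12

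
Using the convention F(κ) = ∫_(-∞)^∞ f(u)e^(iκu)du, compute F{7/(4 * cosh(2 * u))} 7 * pi/(8 * cosh(pi * κ/4))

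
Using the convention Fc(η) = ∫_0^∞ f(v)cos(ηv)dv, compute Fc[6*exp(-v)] 6/(η^2 + 1)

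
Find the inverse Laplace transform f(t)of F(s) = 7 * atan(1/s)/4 7 * sin(t)/(4 * t)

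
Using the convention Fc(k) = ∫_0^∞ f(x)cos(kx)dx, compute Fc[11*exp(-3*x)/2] 33/(2*(k^2 + 9))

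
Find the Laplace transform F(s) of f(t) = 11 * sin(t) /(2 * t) 11 * atan(1/s) /2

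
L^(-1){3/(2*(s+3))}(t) 3*exp(-3*t)/2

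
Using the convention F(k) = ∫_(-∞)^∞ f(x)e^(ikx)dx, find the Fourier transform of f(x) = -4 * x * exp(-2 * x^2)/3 -sqrt(2) * I * sqrt(pi) * k * exp(-k^2/8)/6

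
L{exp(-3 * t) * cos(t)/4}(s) (s + 3)/(4 * ((s + 3)^2 + 1))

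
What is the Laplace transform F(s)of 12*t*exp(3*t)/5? 12/(5*(s - 3)^2)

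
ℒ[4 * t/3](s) 4/(3 * s^2)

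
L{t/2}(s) 1/(2 * s^2)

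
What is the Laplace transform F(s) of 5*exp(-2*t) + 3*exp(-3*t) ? 5/(s + 2) + 3/(s + 3) 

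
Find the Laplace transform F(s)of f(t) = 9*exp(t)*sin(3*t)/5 27/(5*((s - 1)^2 + 9))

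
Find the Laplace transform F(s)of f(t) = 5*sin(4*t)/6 10/(3*(s^2 + 16))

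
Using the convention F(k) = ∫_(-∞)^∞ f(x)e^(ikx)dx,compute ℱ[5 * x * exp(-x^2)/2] 5 * I * sqrt(pi) * k * exp(-k^2/4)/4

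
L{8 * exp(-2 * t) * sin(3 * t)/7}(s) 24/(7 * ((s + 2)^2 + 9))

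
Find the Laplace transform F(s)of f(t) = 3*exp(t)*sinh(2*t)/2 3/((s - 1)^2 - 4)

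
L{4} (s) 4/s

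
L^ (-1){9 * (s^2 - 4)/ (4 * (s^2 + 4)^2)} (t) 9 * t * cos (2 * t)/4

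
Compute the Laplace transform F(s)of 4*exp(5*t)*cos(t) 4*(s - 5)/((s - 5)^2 + 1)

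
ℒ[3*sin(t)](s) 3/(s^2 + 1)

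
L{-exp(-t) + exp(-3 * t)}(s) 1/(s + 3) - 1/(s + 1)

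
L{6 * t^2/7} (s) 12/ (7 * s^3)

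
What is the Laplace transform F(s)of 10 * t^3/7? 60/(7 * s^4)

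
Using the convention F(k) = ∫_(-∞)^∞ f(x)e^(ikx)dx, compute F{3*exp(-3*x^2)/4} sqrt(3)*sqrt(pi)*exp(-k^2/12)/4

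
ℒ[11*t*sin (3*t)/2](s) 33*s/ (s^2 + 9)^2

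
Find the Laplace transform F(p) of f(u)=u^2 2/p^3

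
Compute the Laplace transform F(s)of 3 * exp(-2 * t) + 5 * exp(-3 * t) 3/(s + 2) + 5/(s + 3)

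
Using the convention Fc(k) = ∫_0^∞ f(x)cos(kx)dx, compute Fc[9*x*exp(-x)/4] 9*(1 - k^2)/(4*(k^2+1)^2)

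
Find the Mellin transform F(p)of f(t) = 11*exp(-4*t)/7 11*gamma(p)/(7*4^p)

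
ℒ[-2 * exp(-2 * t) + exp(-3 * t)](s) 1/(s + 3) - 2/(s + 2)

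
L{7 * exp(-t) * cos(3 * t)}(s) 7 * (s + 1)/((s + 1)^2 + 9)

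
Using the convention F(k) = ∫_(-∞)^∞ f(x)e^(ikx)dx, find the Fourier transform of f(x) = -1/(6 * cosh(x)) -pi/(6 * cosh(pi * k/2))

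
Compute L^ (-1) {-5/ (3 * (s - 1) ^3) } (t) -5 * t^2 * exp (t) /6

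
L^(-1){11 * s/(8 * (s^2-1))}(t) 11 * cosh(t)/8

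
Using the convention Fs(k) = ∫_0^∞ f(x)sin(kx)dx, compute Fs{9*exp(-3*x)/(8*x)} 9*atan(k/3)/8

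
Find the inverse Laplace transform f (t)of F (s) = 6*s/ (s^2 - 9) 6*cosh (3*t)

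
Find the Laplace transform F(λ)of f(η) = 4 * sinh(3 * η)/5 12/(5 * (λ^2 - 9))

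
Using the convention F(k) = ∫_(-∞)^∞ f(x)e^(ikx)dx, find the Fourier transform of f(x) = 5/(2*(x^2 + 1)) 5*pi*exp(-Abs(k))/2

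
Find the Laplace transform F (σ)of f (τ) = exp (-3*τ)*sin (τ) 1/ ( (σ + 3)^2 + 1)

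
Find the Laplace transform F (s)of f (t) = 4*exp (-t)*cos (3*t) 4*(s + 1)/ ( (s + 1)^2 + 9)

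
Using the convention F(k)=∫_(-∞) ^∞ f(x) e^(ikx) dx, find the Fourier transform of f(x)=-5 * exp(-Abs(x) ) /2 -5/(k^2+1) 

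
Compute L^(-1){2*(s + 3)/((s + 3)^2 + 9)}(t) 2*exp(-3*t)*cos(3*t)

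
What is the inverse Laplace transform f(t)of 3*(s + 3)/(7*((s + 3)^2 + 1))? 3*exp(-3*t)*cos(t)/7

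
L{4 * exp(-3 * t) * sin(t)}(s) 4/((s + 3)^2 + 1)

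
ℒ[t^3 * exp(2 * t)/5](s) 6/(5 * (s - 2)^4)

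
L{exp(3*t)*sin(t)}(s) 1/((s - 3)^2 + 1)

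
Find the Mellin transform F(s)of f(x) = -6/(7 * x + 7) -6 * pi * csc(pi * s)/7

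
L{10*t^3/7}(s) 60/(7*s^4)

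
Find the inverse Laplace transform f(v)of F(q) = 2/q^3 v^2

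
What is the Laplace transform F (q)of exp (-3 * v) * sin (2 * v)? 2/ ( (q + 3)^2 + 4)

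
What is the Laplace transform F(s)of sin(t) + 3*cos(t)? 1/(s^2 + 1) + 3*s/(s^2 + 1)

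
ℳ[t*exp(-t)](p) gamma(p + 1)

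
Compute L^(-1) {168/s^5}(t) 7*t^4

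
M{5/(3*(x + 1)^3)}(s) 5*pi*(s - 2)*(s - 1)/(6*sin(pi*s))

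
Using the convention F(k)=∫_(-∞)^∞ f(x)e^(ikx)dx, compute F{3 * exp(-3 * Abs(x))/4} 9/(2 * (k^2+9))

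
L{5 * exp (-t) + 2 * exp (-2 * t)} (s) 2/ (s + 2) + 5/ (s + 1)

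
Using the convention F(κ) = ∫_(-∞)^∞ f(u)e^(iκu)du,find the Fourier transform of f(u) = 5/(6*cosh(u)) 5*pi/(6*cosh(pi*κ/2))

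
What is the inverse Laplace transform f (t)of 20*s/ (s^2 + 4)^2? 5*t*sin (2*t)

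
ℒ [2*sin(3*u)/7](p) 6/(7*(p^2 + 9))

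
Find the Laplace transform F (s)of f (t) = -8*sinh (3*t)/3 -8/ (s^2-9)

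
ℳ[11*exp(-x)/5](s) 11*gamma(s)/5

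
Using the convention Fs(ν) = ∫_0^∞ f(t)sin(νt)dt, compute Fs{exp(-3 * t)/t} atan(ν/3)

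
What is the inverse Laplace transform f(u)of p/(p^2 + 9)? cos(3 * u)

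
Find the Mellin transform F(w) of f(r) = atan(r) -pi * sec(pi * w/2) /(2 * w) 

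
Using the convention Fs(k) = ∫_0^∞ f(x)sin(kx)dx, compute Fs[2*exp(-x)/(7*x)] 2*atan(k)/7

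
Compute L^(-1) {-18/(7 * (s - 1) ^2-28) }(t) -9 * exp(t) * sinh(2 * t) /7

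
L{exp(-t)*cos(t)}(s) (s + 1)/((s + 1)^2 + 1)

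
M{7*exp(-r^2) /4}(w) 7*gamma(w/2) /8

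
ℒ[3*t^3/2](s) 9/s^4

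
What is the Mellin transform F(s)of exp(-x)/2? gamma(s)/2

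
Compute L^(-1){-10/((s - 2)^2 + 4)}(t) -5 * exp(2 * t) * sin(2 * t)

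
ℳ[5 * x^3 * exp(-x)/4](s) 5 * gamma(s + 3)/4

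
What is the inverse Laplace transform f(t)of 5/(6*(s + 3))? 5*exp(-3*t)/6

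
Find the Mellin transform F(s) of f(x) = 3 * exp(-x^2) 3 * gamma(s/2) /2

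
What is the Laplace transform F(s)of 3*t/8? 3/(8*s^2)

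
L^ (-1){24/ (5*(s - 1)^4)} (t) 4*t^3*exp (t)/5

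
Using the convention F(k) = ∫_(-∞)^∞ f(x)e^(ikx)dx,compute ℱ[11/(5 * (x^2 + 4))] 11 * pi * exp(-2 * Abs(k))/10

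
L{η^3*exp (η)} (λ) 6/ (λ - 1)^4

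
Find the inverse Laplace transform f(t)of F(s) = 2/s 2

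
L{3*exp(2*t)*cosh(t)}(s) 3*(s - 2)/((s - 2)^2 - 1)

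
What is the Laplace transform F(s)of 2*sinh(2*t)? 4/(s^2 - 4)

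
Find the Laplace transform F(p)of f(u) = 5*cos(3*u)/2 5*p/(2*(p^2 + 9))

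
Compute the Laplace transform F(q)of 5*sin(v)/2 5/(2*(q^2 + 1))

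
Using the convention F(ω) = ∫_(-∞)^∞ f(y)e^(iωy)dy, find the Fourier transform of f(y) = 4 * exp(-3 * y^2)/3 4 * sqrt(3) * sqrt(pi) * exp(-ω^2/12)/9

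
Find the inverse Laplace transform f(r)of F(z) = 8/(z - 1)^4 4*r^3*exp(r)/3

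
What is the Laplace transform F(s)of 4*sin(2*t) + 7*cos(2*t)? 7*s/(s^2 + 4) + 8/(s^2 + 4)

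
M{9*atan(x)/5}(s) -9*pi*sec(pi*s/2)/(10*s)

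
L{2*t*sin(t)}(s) 4*s/(s^2 + 1)^2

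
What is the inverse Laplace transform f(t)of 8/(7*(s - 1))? 8*exp(t)/7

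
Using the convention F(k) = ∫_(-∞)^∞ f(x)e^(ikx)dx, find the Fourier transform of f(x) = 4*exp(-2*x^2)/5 2*sqrt(2)*sqrt(pi)*exp(-k^2/8)/5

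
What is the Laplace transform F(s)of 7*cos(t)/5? 7*s/(5*(s^2 + 1))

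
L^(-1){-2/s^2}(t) -2*t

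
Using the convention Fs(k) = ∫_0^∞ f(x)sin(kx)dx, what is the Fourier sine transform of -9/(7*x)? -9*pi/14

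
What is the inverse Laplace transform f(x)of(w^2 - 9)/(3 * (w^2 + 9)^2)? x * cos(3 * x)/3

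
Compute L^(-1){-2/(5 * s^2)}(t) -2 * t/5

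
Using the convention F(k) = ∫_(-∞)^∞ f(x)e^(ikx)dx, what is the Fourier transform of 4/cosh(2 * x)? 2 * pi/cosh(pi * k/4)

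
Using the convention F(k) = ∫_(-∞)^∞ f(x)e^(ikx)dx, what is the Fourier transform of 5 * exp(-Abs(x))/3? 10/(3 * (k^2 + 1))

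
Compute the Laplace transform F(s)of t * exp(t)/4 1/(4 * (s - 1)^2)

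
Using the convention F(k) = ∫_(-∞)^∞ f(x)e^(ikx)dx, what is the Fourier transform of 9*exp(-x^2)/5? 9*sqrt(pi)*exp(-k^2/4)/5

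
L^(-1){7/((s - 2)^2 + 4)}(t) 7*exp(2*t)*sin(2*t)/2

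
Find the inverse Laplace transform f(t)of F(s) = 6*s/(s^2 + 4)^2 3*t*sin(2*t)/2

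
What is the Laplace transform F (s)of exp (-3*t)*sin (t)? 1/ ( (s + 3)^2 + 1)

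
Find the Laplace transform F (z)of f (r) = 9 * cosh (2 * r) 9 * z/ (z^2 - 4)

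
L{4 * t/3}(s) 4/(3 * s^2)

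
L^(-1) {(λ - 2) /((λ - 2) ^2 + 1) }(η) exp(2*η)*cos(η) 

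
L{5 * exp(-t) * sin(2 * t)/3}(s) 10/(3 * ((s+1)^2+4))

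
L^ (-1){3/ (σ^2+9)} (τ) sin (3*τ)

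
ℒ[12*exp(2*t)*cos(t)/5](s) 12*(s - 2)/(5*((s - 2)^2 + 1))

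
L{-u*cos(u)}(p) (1 - p^2)/(p^2 + 1)^2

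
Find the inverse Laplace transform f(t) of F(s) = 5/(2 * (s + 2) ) 5 * exp(-2 * t) /2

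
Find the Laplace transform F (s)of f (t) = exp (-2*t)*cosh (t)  (s + 2)/ ( (s + 2)^2 - 1)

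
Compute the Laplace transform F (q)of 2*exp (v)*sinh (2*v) 4/ ( (q - 1)^2 - 4)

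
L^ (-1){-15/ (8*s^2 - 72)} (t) -5*sinh (3*t)/8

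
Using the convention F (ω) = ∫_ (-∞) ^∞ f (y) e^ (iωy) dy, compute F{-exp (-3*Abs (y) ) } -6/ (ω^2+9) 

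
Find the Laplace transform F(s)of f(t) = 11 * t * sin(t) 22 * s/(s^2+1)^2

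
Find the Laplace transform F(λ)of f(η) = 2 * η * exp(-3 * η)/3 2/(3 * (λ + 3)^2)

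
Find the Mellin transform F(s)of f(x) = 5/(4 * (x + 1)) 5 * pi * csc(pi * s)/4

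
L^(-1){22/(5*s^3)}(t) 11*t^2/5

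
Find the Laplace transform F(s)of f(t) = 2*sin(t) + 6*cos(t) 6*s/(s^2 + 1) + 2/(s^2 + 1)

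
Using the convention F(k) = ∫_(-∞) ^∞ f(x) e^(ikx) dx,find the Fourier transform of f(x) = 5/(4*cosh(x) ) 5*pi/(4*cosh(pi*k/2) ) 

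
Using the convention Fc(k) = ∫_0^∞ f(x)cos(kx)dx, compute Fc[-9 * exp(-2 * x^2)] -9 * sqrt(2) * sqrt(pi) * exp(-k^2/8)/4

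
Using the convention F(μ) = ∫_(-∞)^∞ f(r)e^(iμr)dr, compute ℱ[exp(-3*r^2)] sqrt(3)*sqrt(pi)*exp(-μ^2/12)/3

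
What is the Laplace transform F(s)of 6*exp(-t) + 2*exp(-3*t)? 6/(s + 1) + 2/(s + 3)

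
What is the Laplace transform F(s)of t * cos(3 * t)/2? (s^2 - 9)/(2 * (s^2 + 9)^2)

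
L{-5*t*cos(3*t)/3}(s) 5*(9 - s^2)/(3*(s^2 + 9)^2)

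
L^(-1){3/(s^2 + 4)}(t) 3*sin(2*t)/2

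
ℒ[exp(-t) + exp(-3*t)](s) 1/(s + 1) + 1/(s + 3) 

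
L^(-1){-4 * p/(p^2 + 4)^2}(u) -u * sin(2 * u)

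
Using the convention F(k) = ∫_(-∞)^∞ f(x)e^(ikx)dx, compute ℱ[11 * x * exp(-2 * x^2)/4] 11 * sqrt(2) * I * sqrt(pi) * k * exp(-k^2/8)/32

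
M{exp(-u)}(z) gamma(z)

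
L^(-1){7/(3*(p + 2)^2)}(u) 7*u*exp(-2*u)/3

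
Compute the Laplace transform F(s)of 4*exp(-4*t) 4/(s + 4)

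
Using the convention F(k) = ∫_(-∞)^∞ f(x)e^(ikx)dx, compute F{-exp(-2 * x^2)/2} -sqrt(2) * sqrt(pi) * exp(-k^2/8)/4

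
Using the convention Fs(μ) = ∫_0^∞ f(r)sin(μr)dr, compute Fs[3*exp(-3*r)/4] 3*μ/(4*(μ^2 + 9))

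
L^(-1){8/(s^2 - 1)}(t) 8 * sinh(t)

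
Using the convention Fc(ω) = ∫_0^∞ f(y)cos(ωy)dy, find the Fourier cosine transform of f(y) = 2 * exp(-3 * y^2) sqrt(3) * sqrt(pi) * exp(-ω^2/12)/3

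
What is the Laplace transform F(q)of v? q^(-2)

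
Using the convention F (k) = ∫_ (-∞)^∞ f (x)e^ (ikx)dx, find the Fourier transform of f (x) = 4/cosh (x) 4 * pi/cosh (pi * k/2)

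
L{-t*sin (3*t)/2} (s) -3*s/ (s^2 + 9)^2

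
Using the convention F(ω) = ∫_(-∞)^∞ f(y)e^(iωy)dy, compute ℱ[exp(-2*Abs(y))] 4/(ω^2 + 4)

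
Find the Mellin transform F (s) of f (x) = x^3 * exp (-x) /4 gamma (s+3) /4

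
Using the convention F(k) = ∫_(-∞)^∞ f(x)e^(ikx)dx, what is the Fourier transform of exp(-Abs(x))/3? 2/(3*(k^2 + 1))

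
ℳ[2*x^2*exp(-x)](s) 2*gamma(s + 2)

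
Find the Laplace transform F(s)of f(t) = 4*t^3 24/s^4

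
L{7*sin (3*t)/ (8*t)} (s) 7*atan (3/s)/8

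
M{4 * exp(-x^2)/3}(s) 2 * gamma(s/2)/3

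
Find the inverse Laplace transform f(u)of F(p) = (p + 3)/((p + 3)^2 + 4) exp(-3*u)*cos(2*u)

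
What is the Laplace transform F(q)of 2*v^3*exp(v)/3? 4/(q - 1)^4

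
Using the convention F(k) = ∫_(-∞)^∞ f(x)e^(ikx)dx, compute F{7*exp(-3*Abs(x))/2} 21/(k^2 + 9)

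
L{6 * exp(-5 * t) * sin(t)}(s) 6/((s + 5)^2 + 1)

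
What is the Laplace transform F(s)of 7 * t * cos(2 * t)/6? 7 * (s^2 - 4)/(6 * (s^2 + 4)^2)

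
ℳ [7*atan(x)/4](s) -7*pi*sec(pi*s/2)/(8*s)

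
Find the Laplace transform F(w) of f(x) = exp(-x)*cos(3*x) (w+1) /((w+1) ^2+9) 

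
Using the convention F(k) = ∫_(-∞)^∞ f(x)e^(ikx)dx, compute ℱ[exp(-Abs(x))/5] 2/(5 * (k^2 + 1))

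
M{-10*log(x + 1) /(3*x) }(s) 10*pi*csc(pi*s) /(3*(s - 1) ) 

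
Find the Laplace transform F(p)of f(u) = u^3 6/p^4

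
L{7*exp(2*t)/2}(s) 7/(2*(s - 2))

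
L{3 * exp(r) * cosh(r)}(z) 3 * (z - 1)/(z * (z - 2))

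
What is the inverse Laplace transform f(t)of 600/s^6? 5*t^5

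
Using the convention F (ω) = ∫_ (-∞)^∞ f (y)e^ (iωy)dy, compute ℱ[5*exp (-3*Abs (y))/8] 15/ (4*(ω^2+9))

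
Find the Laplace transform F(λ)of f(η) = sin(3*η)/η atan(3/λ)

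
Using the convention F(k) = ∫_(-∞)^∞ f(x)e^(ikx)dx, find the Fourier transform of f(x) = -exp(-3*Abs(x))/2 -3/(k^2 + 9)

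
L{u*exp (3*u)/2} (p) 1/ (2*(p - 3)^2)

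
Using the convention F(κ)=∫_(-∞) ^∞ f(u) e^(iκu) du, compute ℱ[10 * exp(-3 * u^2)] 10 * sqrt(3) * sqrt(pi) * exp(-κ^2/12) /3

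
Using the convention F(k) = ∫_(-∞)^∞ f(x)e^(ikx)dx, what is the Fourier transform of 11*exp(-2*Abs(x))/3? 44/(3*(k^2 + 4))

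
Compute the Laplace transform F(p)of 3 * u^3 18/p^4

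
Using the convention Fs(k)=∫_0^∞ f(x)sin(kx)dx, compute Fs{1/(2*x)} pi/4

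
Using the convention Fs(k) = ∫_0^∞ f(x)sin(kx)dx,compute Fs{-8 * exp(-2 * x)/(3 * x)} -8 * atan(k/2)/3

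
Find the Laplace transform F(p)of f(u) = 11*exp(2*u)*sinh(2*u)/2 11/(p*(p - 4))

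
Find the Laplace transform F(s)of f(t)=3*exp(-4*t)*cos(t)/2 3*(s + 4)/(2*((s + 4)^2 + 1))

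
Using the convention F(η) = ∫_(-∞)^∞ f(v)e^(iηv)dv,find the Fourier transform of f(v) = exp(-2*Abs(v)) 4/(η^2 + 4)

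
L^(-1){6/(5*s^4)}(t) t^3/5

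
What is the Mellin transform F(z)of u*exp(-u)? gamma(z+1)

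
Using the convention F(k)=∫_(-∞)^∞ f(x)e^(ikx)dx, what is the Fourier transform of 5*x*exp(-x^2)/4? 5*I*sqrt(pi)*k*exp(-k^2/4)/8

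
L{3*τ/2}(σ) 3/(2*σ^2)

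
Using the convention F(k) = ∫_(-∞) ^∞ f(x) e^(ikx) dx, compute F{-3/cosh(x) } -3*pi/cosh(pi*k/2) 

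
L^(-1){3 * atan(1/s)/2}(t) 3 * sin(t)/(2 * t)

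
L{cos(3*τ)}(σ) σ/(σ^2 + 9)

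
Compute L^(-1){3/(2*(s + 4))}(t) 3*exp(-4*t)/2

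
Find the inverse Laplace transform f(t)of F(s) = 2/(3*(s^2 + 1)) 2*sin(t)/3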